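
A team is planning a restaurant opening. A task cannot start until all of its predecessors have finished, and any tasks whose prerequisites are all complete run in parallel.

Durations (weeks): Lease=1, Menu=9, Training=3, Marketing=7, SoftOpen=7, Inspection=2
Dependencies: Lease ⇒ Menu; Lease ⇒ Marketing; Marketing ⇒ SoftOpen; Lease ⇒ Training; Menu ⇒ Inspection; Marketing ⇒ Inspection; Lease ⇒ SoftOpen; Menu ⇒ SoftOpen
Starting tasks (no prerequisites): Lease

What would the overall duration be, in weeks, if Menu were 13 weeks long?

Actual critical path: Lease→Menu→SoftOpen = 1+9+7 = 17 ⇒ 17 weeks.
Menu is on the critical path; changing it to 13 makes that path 21 weeks.
The critical path is still Lease→Menu→SoftOpen; finish is now 21 weeks.

21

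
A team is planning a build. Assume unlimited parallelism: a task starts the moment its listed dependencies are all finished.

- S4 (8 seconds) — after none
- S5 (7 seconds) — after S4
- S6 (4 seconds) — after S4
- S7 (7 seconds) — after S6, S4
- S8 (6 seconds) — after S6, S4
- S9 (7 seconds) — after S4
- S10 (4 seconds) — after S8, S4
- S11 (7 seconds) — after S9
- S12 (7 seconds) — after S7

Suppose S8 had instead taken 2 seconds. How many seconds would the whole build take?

As given, the longest chain is S4→S6→S7→S12 = 8+4+7+7 = 26, so the finish is 26 seconds.
The longest path through S8 is only 22 seconds, so S8 has float 4.
No other chain overtakes it, so the finish is 26 seconds.

26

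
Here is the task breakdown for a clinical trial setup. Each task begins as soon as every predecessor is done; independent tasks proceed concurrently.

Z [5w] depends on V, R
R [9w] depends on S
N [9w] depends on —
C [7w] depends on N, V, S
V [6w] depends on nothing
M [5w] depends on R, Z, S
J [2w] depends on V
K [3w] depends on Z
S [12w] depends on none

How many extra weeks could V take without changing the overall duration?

15

S→R→Z→M = 12+9+5+5 = 31 sets the makespan at 31 weeks.
The longest chain containing V totals 16 weeks.
Slack of V = 15 − 0 = 15 weeks.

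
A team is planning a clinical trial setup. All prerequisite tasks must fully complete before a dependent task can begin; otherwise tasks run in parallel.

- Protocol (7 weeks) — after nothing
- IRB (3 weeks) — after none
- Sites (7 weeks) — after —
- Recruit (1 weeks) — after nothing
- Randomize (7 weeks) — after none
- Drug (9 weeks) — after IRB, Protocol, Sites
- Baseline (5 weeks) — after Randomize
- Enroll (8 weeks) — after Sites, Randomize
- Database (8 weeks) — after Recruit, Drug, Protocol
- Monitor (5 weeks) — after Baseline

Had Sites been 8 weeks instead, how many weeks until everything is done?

25

As given, the longest chain is Sites→Drug→Database = 7+9+8 = 24, so the finish is 24 weeks.
Since Sites is critical, the +1 change carries straight to that chain (now 25 weeks).
No other chain overtakes it, so the finish is 25 weeks.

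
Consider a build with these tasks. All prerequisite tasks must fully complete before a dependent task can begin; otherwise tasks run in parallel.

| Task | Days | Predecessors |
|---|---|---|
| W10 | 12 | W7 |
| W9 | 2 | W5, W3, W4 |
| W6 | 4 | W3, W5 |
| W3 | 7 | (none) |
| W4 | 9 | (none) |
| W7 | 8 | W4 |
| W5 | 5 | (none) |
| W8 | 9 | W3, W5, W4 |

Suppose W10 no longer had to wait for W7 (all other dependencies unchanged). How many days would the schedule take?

Original critical path: W4→W7→W10 = 9+8+12 = 29 ⇒ 29 days.
Without W7→W10, W10's earliest start moves from 17 to 0.
The longest chain is now W4→W8 = 9+9 = 18, so the schedule takes 18 days.

18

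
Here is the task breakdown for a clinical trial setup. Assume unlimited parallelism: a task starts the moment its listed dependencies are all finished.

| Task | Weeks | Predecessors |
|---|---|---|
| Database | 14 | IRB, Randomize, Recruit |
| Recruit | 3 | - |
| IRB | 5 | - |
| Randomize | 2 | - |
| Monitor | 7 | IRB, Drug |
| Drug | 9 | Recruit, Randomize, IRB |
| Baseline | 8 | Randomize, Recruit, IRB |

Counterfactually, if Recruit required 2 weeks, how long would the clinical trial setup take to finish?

The binding path is IRB→Drug→Monitor = 5+9+7 = 21; finish at 21 weeks.
The longest path through Recruit is only 19 weeks, so Recruit has float 2.
That remains the longest chain; total 21 weeks.

21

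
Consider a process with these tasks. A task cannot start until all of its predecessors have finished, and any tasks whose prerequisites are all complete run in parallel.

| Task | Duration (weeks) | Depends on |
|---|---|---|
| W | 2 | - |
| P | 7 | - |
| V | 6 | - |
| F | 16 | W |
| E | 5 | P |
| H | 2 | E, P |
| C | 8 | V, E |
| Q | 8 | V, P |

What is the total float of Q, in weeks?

Critical path: P→E→C = 7+5+8 = 20, so the finish is 20 weeks.
The longest chain containing Q totals 15 weeks.
So Q can slip 20 − 15 = 5 weeks.

5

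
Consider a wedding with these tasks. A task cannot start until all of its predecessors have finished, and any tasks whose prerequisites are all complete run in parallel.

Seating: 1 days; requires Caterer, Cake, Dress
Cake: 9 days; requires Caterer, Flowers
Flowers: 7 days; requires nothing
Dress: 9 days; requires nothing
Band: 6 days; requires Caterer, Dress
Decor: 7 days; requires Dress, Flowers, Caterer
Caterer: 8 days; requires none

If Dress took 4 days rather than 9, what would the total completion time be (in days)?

Baseline: Caterer→Cake→Seating = 8+9+1 = 18 → 18 days.
Dress is off the critical path — its longest chain is 16 days, giving 2 of slack.
No other chain overtakes it, so the finish is 18 days.

18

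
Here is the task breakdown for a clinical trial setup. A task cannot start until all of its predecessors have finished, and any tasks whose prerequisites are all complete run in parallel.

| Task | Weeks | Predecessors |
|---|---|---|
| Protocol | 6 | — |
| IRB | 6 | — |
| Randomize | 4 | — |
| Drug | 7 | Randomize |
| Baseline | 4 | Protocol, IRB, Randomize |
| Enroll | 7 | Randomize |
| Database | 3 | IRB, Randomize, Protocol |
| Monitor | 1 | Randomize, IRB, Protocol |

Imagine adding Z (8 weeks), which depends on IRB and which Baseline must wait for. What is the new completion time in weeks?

Originally the schedule takes 11 weeks.
With Z inserted, Baseline now waits for max(Protocol, IRB, Randomize, Z).
New critical path: IRB→Z→Baseline = 6+8+4 = 18 ⇒ 18 weeks.

18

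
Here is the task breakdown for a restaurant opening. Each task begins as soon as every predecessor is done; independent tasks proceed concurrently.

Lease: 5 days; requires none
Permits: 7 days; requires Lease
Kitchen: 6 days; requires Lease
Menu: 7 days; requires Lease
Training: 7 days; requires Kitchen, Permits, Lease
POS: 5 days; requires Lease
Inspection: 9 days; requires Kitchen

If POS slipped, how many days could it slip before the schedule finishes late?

Critical path: Lease→Kitchen→Inspection = 5+6+9 = 20, so the finish is 20 days.
Longest path through POS: 10 days (earliest finish 10, latest finish 20).
Slack of POS = 15 − 5 = 10 days.

10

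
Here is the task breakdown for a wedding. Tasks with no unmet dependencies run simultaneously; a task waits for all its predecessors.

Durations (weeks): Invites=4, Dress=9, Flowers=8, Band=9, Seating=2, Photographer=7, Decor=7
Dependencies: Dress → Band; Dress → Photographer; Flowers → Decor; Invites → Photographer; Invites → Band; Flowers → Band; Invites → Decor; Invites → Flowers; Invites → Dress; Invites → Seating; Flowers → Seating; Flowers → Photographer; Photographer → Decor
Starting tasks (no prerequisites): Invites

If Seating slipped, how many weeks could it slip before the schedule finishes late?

Critical path: Invites→Dress→Photographer→Decor = 4+9+7+7 = 27, so the finish is 27 weeks.
The longest chain containing Seating totals 14 weeks.
So Seating can slip 27 − 14 = 13 weeks.

13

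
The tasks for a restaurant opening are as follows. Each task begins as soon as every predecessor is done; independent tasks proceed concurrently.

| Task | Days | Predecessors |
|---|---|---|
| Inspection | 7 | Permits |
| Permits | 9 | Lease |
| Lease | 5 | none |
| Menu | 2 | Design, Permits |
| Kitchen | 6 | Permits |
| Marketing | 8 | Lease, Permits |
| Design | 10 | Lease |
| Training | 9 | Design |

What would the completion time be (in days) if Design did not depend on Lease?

Before: longest chain Lease→Design→Training = 5+10+9 = 24, finish 24.
Without Lease→Design, Design's earliest start moves from 5 to 0.
The longest chain is now Lease→Permits→Marketing = 5+9+8 = 22, so the restaurant opening takes 22 days.

22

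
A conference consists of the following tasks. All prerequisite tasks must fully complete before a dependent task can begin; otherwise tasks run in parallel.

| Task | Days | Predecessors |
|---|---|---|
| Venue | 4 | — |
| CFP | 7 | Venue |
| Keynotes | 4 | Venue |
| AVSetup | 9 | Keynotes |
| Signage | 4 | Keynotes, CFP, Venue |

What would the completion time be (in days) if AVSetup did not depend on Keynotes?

Original critical path: Venue→Keynotes→AVSetup = 4+4+9 = 17 ⇒ 17 days.
Without Keynotes→AVSetup, AVSetup's earliest start moves from 8 to 0.
The longest chain is now Venue→CFP→Signage = 4+7+4 = 15, so the schedule takes 15 days.

15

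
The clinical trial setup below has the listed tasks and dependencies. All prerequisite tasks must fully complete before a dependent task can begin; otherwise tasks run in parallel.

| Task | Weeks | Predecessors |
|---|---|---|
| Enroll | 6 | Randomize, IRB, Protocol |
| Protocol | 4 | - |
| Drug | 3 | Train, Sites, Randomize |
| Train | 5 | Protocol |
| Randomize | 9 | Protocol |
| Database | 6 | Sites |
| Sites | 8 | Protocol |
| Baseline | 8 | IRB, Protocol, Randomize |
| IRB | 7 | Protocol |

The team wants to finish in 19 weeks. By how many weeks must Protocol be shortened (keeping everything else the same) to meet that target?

2

Current finish: 21 weeks; target: 19.
Protocol is on every critical path, so each week cut from Protocol cuts the finish by one (this holds down to a finish of 18).
Need 21 − 19 = 2 weeks off Protocol → Protocol becomes 2 weeks, finish becomes 19.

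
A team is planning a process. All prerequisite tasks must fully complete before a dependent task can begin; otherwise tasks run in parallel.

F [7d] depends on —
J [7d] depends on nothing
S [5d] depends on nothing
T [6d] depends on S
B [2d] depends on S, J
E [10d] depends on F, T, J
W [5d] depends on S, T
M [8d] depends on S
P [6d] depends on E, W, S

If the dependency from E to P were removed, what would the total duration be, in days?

Before: longest chain S→T→E→P = 5+6+10+6 = 27, finish 27.
Without E→P, P's earliest start moves from 21 to 16.
The longest chain is now S→T→W→P = 5+6+5+6 = 22, so the plan takes 22 days.

22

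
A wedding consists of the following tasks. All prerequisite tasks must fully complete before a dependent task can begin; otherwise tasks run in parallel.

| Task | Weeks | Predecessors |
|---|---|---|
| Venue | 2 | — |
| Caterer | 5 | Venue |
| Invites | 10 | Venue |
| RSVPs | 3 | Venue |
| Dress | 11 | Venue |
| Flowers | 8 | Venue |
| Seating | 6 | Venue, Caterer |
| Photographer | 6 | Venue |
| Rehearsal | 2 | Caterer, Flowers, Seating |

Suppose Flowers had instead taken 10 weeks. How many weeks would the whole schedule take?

Critical path before the change: Venue→Caterer→Seating→Rehearsal = 2+5+6+2 = 15 giving 15 weeks.
The longest path through Flowers is only 12 weeks, so Flowers has float 3.
That remains the longest chain; total 15 weeks.

15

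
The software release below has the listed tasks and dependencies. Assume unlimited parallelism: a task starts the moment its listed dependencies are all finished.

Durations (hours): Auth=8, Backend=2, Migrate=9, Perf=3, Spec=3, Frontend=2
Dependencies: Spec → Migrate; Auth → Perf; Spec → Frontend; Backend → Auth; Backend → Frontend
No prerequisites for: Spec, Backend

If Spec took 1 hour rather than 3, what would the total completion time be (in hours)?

13

Baseline: Backend→Auth→Perf = 2+8+3 = 13 → 13 hours.
Spec has 1 hour of float (longest path through it is 12).
The critical path is still Backend→Auth→Perf; finish is now 13 hours.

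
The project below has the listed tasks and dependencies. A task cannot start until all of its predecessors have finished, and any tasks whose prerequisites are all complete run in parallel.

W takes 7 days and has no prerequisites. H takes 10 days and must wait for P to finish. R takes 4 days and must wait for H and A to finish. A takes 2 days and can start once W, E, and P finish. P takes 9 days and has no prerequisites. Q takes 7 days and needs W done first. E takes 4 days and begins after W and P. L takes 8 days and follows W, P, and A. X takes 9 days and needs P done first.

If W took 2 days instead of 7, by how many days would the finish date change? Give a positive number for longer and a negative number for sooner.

As given, the longest chain is P→E→A→L = 9+4+2+8 = 23, so the finish is 23 days.
W is off the critical path — its longest chain is 21 days, giving 2 of slack.
No other chain overtakes it, so the finish is 23 days.
Change in finish: 23 − 23 = +0 days.

0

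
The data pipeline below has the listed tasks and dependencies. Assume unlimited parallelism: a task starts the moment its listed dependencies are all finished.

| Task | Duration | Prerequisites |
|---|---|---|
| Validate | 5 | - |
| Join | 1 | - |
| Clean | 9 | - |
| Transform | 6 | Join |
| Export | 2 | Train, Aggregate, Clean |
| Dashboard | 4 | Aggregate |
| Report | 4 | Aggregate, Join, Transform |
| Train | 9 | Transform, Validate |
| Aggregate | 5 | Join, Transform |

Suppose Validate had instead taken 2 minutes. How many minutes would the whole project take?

Actual critical path: Join→Transform→Train→Export = 1+6+9+2 = 18 ⇒ 18 minutes.
The longest path through Validate is only 16 minutes, so Validate has float 2.
The critical path is still Join→Transform→Train→Export; finish is now 18 minutes.

18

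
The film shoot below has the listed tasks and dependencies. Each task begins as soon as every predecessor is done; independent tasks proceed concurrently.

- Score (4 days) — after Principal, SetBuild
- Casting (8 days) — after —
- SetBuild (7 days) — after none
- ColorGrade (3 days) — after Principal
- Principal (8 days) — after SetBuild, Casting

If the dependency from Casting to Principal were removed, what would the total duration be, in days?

Before: longest chain Casting→Principal→Score = 8+8+4 = 20, finish 20.
Without Casting→Principal, Principal's earliest start moves from 8 to 7.
After: SetBuild→Principal→Score = 7+8+4 = 19 → 19 days.

19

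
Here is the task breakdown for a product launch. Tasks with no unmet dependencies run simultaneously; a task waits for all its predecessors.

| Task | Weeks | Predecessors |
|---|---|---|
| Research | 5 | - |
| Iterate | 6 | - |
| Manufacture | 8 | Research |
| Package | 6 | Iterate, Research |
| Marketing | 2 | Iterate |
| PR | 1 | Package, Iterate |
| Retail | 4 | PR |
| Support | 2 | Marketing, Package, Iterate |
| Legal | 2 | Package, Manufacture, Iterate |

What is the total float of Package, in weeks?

Iterate→Package→PR→Retail = 6+6+1+4 = 17 sets the makespan at 17 weeks.
Package finishes as early as 12 and must finish by 12.
So Package can slip 12 − 12 = 0 weeks.

0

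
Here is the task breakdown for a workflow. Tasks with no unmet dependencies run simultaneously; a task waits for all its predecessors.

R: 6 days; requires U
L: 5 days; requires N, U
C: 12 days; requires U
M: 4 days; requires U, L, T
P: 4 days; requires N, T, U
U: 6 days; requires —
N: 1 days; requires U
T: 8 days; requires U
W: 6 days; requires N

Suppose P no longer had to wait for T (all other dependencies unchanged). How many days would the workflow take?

Original critical path: U→C = 6+12 = 18 ⇒ 18 days.
Without T→P, P's earliest start moves from 14 to 7.
New critical path: U→C = 6+12 = 18 ⇒ 18 days.

18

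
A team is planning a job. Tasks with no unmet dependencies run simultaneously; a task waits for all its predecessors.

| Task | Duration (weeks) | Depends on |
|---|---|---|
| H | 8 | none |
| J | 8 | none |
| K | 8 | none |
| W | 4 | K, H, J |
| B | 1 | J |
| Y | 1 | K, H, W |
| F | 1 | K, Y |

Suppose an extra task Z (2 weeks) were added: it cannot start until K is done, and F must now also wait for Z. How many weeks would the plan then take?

14

Originally the plan takes 14 weeks.
With Z inserted, F now waits for max(K, Y, Z).
New critical path: H→W→Y→F = 8+4+1+1 = 14 ⇒ 14 weeks.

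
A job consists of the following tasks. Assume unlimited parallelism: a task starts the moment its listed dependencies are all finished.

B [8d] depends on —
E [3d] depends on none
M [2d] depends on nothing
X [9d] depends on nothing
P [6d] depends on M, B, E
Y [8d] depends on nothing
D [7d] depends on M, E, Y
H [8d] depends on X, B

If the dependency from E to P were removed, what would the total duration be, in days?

17

Original critical path: X→H = 9+8 = 17 ⇒ 17 days.
Dropping E→P doesn't change P's earliest start (8); another predecessor still binds.
The longest chain is now X→H = 9+8 = 17, so the project takes 17 days.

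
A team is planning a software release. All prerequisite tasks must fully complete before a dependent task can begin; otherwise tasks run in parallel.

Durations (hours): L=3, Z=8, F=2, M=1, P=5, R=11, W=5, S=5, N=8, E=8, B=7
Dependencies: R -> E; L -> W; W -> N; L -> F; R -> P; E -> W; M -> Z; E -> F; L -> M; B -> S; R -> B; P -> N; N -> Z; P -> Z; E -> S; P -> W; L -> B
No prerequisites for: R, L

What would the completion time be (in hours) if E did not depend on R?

With the dependency in place, R→E→W→N→Z = 11+8+5+8+8 = 40 sets the finish at 40 hours.
Without R→E, E's earliest start moves from 11 to 0.
The longest chain is now R→P→W→N→Z = 11+5+5+8+8 = 37, so the project takes 37 hours.

37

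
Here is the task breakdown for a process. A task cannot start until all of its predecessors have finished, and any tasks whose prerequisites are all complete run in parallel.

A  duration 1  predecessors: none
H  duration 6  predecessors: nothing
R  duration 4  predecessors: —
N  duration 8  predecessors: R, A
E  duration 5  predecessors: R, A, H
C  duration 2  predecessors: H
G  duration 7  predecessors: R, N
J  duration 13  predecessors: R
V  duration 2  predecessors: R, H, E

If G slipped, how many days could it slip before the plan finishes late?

0

Critical path: R→N→G = 4+8+7 = 19, so the finish is 19 days.
Longest path through G: 19 days (earliest finish 19, latest finish 19).
Slack of G = 12 − 12 = 0 days.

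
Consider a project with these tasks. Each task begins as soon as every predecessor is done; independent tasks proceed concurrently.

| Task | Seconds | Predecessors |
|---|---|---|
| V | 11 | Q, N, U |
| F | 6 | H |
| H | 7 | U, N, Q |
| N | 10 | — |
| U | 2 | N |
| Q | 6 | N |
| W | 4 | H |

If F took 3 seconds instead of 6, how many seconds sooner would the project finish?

2

Critical path before the change: N→Q→H→F = 10+6+7+6 = 29 giving 29 seconds.
F lies on that path, so at 3 seconds the path becomes 26 seconds.
New critical path: N→Q→H→W = 10+6+7+4 = 27 ⇒ 27 seconds.
Change in finish: 27 − 29 = -2 seconds.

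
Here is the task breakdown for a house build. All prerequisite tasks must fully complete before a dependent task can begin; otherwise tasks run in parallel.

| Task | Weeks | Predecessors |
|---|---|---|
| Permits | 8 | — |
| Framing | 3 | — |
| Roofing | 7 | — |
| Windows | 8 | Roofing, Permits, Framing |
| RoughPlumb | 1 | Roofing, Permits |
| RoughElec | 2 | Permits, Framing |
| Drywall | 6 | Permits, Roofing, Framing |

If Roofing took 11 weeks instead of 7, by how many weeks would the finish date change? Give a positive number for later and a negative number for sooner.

Baseline: Permits→Windows = 8+8 = 16 → 16 weeks.
Roofing has 1 week of float (longest path through it is 15).
Now Roofing→Windows = 11+8 = 19 is longest, so the finish becomes 19 weeks.
Change in finish: 19 − 16 = +3 weeks.

3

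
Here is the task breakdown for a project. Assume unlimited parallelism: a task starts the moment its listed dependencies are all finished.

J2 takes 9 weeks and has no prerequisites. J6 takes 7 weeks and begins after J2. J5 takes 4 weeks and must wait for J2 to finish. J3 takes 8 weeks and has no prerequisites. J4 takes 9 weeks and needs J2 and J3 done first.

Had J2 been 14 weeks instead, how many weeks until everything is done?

23

Baseline: J2→J4 = 9+9 = 18 → 18 weeks.
Since J2 is critical, the +5 change carries straight to that chain (now 23 weeks).
No other chain overtakes it, so the finish is 23 weeks.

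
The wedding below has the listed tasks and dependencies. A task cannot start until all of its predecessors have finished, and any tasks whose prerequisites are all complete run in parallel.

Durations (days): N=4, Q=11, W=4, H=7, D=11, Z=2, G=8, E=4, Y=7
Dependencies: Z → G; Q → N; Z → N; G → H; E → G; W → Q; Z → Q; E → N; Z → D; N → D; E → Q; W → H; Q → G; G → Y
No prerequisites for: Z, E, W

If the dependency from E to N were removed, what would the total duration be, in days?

Original critical path: E→Q→N→D = 4+11+4+11 = 30 ⇒ 30 days.
Dropping E→N doesn't change N's earliest start (15); another predecessor still binds.
After: E→Q→N→D = 4+11+4+11 = 30 → 30 days.

30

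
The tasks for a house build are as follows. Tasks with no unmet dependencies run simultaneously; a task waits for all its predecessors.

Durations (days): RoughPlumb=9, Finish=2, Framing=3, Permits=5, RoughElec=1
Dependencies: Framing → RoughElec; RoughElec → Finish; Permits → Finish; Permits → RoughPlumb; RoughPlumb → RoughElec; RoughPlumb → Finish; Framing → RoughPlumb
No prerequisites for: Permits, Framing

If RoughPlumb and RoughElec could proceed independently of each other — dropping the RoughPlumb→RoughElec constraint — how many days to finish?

Before: longest chain Permits→RoughPlumb→RoughElec→Finish = 5+9+1+2 = 17, finish 17.
Without RoughPlumb→RoughElec, RoughElec's earliest start moves from 14 to 3.
The longest chain is now Permits→RoughPlumb→Finish = 5+9+2 = 16, so the schedule takes 16 days.

16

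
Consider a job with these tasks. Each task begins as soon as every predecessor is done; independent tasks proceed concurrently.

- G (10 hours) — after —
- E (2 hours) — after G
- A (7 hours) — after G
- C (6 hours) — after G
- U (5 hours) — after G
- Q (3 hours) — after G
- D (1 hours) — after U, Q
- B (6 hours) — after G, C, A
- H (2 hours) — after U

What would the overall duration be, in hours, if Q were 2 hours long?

23

Critical path before the change: G→A→B = 10+7+6 = 23 giving 23 hours.
Q has 9 hours of float (longest path through it is 14).
The critical path is still G→A→B; finish is now 23 hours.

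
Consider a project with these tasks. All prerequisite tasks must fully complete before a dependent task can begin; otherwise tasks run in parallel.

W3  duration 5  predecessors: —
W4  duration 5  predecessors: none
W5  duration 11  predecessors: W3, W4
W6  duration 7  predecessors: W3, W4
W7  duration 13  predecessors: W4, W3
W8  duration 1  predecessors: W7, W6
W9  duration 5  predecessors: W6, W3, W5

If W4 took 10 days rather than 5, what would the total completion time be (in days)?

26

Baseline: W4→W5→W9 = 5+11+5 = 21 → 21 days.
W4 is on the critical path; changing it to 10 makes that path 26 days.
The critical path is still W4→W5→W9; finish is now 26 days.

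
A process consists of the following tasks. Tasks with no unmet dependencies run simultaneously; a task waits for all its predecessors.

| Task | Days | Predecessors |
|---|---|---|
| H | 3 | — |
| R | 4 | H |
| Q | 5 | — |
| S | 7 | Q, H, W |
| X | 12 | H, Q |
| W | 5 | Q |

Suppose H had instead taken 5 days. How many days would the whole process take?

Baseline: Q→X = 5+12 = 17 → 17 days.
The longest path through H is only 15 days, so H has float 2.
New critical path: H→X = 5+12 = 17 ⇒ 17 days.

17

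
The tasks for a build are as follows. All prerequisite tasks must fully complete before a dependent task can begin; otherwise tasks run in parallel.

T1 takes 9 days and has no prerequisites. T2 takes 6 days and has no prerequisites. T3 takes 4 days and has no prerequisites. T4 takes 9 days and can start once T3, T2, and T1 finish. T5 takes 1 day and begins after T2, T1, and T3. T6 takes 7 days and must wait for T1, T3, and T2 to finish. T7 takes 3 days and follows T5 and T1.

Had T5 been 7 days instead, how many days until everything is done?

19

Baseline: T1→T4 = 9+9 = 18 → 18 days.
T5 has 5 days of float (longest path through it is 13).
New critical path: T1→T5→T7 = 9+7+3 = 19 ⇒ 19 days.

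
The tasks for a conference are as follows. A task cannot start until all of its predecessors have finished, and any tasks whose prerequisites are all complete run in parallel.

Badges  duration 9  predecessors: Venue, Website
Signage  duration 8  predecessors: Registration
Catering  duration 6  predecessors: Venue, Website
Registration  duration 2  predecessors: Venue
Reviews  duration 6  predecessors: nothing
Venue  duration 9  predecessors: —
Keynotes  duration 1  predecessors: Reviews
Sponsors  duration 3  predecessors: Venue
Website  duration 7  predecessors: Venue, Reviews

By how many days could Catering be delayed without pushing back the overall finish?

3

Critical path: Venue→Website→Badges = 9+7+9 = 25, so the finish is 25 days.
Longest path through Catering: 22 days (earliest finish 22, latest finish 25).
So Catering can slip 25 − 22 = 3 days.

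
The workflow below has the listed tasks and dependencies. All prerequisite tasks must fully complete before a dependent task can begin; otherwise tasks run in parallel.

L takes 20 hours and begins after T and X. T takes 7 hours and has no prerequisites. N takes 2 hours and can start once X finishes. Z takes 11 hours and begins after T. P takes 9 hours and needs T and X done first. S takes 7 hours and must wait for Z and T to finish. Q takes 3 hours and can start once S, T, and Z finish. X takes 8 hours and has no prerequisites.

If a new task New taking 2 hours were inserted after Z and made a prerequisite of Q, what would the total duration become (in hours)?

Originally the project takes 28 hours.
With New inserted, Q now waits for max(S, T, Z, New).
New critical path: X→L = 8+20 = 28 ⇒ 28 hours.

28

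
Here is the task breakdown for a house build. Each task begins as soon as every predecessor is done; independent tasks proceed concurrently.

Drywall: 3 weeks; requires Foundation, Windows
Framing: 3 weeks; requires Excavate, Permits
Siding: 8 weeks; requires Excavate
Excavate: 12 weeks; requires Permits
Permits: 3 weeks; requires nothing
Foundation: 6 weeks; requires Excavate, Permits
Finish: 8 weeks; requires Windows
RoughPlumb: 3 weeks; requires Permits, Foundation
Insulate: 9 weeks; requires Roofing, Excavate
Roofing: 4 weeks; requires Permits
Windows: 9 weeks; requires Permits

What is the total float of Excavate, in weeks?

0

The longest chain is Permits→Excavate→Foundation→RoughPlumb = 3+12+6+3 = 24; overall finish 24 weeks.
Excavate finishes as early as 15 and must finish by 15.
Slack of Excavate = 3 − 3 = 0 weeks.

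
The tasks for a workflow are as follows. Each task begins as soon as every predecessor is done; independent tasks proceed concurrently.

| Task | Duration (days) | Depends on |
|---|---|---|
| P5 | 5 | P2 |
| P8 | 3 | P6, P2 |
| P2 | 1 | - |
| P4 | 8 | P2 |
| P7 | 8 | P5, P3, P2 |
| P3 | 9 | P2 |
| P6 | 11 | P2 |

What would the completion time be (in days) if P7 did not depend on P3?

Before: longest chain P2→P3→P7 = 1+9+8 = 18, finish 18.
Without P3→P7, P7's earliest start moves from 10 to 6.
After: P2→P6→P8 = 1+11+3 = 15 → 15 days.

15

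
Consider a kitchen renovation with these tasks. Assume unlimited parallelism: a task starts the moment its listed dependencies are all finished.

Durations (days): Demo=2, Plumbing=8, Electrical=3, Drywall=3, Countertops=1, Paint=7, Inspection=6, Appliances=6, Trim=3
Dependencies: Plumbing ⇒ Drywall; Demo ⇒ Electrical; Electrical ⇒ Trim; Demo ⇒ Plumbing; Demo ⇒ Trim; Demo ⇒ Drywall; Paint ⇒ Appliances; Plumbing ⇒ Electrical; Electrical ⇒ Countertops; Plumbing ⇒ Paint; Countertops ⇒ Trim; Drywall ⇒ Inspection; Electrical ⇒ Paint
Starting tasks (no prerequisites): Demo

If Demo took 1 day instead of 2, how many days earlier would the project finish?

As given, the longest chain is Demo→Plumbing→Electrical→Paint→Appliances = 2+8+3+7+6 = 26, so the finish is 26 days.
Since Demo is critical, the -1 change carries straight to that chain (now 25 days).
No other chain overtakes it, so the finish is 25 days.
Change in finish: 25 − 26 = -1 days.

1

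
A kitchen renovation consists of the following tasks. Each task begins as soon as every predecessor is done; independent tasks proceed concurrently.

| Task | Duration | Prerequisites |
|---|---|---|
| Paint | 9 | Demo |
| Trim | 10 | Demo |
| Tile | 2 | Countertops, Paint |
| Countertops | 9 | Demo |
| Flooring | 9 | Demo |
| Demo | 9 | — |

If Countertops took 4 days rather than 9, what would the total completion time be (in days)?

20

Actual critical path: Demo→Countertops→Tile = 9+9+2 = 20 ⇒ 20 days.
Countertops is on the critical path; changing it to 4 makes that path 15 days.
The binding chain switches to Demo→Paint→Tile = 9+9+2 = 20; finish 20 days.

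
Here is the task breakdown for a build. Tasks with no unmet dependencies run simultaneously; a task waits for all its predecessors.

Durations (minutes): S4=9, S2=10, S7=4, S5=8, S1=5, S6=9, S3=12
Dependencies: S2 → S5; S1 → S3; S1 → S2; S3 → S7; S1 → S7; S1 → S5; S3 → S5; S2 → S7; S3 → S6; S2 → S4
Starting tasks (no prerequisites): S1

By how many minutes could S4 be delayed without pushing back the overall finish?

2

The longest chain is S1→S3→S6 = 5+12+9 = 26; overall finish 26 minutes.
The longest chain containing S4 totals 24 minutes.
Float = 26 − 24 = 2.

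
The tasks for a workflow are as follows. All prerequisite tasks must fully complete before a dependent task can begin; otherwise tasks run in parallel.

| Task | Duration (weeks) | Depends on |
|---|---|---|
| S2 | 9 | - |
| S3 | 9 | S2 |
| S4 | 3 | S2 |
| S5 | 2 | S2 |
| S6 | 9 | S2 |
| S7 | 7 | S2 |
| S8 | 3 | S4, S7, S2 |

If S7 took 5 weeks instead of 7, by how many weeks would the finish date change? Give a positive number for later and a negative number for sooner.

Critical path before the change: S2→S7→S8 = 9+7+3 = 19 giving 19 weeks.
S7 is on the critical path; changing it to 5 makes that path 17 weeks.
The binding chain switches to S2→S3 = 9+9 = 18; finish 18 weeks.
Change in finish: 18 − 19 = -1 weeks.

-1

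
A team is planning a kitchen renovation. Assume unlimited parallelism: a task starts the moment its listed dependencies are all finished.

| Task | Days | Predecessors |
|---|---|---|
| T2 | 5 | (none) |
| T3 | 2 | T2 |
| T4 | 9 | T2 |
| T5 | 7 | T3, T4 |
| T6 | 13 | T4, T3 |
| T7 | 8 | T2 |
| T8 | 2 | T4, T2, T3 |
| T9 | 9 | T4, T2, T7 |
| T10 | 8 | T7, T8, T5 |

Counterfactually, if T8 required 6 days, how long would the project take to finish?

29

Critical path before the change: T2→T4→T5→T10 = 5+9+7+8 = 29 giving 29 days.
T8 is off the critical path — its longest chain is 24 days, giving 5 of slack.
That remains the longest chain; total 29 days.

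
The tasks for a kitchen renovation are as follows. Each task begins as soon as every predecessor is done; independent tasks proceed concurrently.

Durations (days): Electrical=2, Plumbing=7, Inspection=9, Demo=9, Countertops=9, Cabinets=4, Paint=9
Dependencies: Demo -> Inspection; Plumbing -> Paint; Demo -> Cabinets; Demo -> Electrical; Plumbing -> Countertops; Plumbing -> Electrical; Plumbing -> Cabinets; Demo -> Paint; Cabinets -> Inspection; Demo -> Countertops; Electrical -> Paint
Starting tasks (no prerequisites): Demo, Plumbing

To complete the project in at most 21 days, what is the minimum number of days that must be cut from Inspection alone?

Current finish: 22 days; target: 21.
Inspection is on every critical path, so each day cut from Inspection cuts the finish by one (this holds down to a finish of 20).
Need 22 − 21 = 1 day off Inspection → Inspection becomes 8 days, finish becomes 21.

1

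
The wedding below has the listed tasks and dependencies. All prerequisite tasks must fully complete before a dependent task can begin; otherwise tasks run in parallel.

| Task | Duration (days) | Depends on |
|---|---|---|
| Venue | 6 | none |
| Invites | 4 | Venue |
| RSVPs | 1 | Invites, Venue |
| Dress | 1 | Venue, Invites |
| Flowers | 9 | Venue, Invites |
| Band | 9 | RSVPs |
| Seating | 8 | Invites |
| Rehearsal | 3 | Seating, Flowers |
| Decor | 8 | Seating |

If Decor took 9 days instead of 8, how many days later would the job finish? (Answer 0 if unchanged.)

As given, the longest chain is Venue→Invites→Seating→Decor = 6+4+8+8 = 26, so the finish is 26 days.
Decor lies on that path, so at 9 days the path becomes 27 days.
No other chain overtakes it, so the finish is 27 days.
Change in finish: 27 − 26 = +1 days.

1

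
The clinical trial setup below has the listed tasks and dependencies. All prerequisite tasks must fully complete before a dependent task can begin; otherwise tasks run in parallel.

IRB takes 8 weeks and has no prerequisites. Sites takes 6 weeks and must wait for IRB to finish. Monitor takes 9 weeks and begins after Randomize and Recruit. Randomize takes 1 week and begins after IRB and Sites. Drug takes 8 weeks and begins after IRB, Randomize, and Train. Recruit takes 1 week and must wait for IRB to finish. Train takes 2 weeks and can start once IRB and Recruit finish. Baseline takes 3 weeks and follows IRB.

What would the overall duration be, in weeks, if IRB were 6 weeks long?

22

As given, the longest chain is IRB→Sites→Randomize→Monitor = 8+6+1+9 = 24, so the finish is 24 weeks.
IRB is on the critical path; changing it to 6 makes that path 22 weeks.
No other chain overtakes it, so the finish is 22 weeks.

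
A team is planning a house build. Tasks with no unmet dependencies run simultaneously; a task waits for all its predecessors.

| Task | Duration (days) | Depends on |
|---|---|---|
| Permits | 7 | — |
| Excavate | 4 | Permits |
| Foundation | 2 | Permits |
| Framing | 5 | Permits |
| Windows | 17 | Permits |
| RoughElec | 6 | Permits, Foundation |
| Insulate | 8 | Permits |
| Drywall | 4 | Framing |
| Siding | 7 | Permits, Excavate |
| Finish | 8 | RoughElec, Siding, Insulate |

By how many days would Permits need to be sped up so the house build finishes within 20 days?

6

Current finish: 26 days; target: 20.
Permits is on every critical path, so each day cut from Permits cuts the finish by one (this holds down to a finish of 20).
Need 26 − 20 = 6 days off Permits → Permits becomes 1 day, finish becomes 20.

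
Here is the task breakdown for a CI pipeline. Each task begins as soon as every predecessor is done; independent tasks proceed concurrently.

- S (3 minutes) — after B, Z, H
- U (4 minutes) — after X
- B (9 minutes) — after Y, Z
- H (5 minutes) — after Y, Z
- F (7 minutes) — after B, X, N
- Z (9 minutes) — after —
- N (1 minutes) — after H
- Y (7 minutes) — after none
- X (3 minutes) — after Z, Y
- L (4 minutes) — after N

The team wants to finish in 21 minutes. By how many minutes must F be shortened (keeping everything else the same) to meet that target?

Current finish: 25 minutes; target: 21.
F is on every critical path, so each minute cut from F cuts the finish by one (this holds down to a finish of 21).
Need 25 − 21 = 4 minutes off F → F becomes 3 minutes, finish becomes 21.

4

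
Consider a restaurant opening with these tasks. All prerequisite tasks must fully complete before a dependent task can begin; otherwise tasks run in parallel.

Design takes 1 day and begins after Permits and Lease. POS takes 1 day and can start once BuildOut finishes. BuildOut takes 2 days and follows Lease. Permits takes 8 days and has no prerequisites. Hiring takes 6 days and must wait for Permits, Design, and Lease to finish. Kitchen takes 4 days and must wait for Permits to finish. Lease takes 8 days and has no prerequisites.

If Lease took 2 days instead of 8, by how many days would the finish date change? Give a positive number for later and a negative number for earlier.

Critical path before the change: Lease→Design→Hiring = 8+1+6 = 15 giving 15 days.
Since Lease is critical, the -6 change carries straight to that chain (now 9 days).
The binding chain switches to Permits→Design→Hiring = 8+1+6 = 15; finish 15 days.
Change in finish: 15 − 15 = +0 days.

0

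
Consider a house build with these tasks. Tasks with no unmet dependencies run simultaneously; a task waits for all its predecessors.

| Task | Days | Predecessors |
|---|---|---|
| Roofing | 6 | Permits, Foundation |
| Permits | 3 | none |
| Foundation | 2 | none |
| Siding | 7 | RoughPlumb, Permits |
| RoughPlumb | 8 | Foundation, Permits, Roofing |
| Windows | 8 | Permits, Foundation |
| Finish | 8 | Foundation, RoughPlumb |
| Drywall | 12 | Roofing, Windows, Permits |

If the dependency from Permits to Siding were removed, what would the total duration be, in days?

Before: longest chain Permits→Roofing→RoughPlumb→Finish = 3+6+8+8 = 25, finish 25.
Dropping Permits→Siding doesn't change Siding's earliest start (17); another predecessor still binds.
The longest chain is now Permits→Roofing→RoughPlumb→Finish = 3+6+8+8 = 25, so the schedule takes 25 days.

25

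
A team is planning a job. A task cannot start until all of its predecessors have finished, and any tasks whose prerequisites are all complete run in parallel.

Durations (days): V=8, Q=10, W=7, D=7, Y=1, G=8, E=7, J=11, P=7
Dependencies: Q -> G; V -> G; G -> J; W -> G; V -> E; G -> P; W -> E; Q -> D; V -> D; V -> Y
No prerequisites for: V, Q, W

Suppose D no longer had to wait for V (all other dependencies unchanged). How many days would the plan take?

With the dependency in place, Q→G→J = 10+8+11 = 29 sets the finish at 29 days.
Dropping V→D doesn't change D's earliest start (10); another predecessor still binds.
After: Q→G→J = 10+8+11 = 29 → 29 days.

29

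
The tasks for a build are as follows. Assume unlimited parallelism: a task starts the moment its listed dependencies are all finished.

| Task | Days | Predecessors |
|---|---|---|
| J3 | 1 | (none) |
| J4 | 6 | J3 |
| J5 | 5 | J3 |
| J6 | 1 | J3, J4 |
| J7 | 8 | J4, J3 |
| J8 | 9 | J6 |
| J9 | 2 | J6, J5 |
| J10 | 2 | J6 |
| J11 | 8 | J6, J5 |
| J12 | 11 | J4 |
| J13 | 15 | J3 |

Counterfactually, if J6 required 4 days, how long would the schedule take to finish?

20

Critical path before the change: J3→J4→J12 = 1+6+11 = 18 giving 18 days.
J6 has 1 day of float (longest path through it is 17).
Now J3→J4→J6→J8 = 1+6+4+9 = 20 is longest, so the finish becomes 20 days.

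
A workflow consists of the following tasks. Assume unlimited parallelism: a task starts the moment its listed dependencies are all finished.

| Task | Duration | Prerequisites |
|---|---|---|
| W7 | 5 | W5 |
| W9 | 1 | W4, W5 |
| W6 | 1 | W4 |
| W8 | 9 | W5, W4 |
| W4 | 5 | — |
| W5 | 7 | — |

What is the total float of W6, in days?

W5→W8 = 7+9 = 16 sets the makespan at 16 days.
W6 finishes as early as 6 and must finish by 16.
Slack of W6 = 15 − 5 = 10 days.

10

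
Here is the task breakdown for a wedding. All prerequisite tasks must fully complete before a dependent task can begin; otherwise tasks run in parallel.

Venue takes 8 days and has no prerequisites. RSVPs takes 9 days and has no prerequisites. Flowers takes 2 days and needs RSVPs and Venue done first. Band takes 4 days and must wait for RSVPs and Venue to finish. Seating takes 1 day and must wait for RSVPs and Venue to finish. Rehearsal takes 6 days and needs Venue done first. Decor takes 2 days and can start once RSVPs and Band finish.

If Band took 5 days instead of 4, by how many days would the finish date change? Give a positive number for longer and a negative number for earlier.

Critical path before the change: RSVPs→Band→Decor = 9+4+2 = 15 giving 15 days.
Band is on the critical path; changing it to 5 makes that path 16 days.
That remains the longest chain; total 16 days.
Change in finish: 16 − 15 = +1 days.

1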